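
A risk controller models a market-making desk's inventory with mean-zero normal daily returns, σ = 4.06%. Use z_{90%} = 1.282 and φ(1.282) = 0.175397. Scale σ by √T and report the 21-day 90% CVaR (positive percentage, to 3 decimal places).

32.633%

σ_{21d} = 4.06% × √21 = 18.605%.
ES multiplier = φ(z)/(1−α) = 0.175397/0.1 = 1.754.
ES = 18.605% × 1.754 = 32.633%.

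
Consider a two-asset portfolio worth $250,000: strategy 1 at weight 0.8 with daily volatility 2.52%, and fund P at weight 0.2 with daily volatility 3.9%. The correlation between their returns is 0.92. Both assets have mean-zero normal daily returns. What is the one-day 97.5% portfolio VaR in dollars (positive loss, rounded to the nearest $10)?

$13,480

σ_p² = 0.8²·2.52² + 0.2²·3.9² + 2·0.92·0.8·0.2·2.52·3.9 = 7.5660 (%²).
σ_p = √7.5660 = 2.751%.
At 97.5%, z = 1.960.
VaR = 1.960 × 2.751% = 5.392%; on $250,000 that is $13,480.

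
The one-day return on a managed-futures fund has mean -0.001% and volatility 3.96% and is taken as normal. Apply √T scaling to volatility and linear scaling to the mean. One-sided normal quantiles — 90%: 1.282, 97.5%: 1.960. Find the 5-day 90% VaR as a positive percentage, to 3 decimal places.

σ_{5d} = 3.96% × √5 = 8.855%; μ_{5d} = 5 × -0.001% = -0.005%.
VaR = −(-0.005%) + 1.282 × 8.855% = 11.357%.

11.357%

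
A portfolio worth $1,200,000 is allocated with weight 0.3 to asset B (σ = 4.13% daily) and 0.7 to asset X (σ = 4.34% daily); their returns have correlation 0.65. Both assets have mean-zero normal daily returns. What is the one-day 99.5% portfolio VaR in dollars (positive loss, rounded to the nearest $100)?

$122,300

σ_p² = 0.3²·4.13² + 0.7²·4.34² + 2·0.65·0.3·0.7·4.13·4.34 = 15.6579 (%²).
σ_p = √15.6579 = 3.957%.
At 99.5%, z = 2.576.
VaR = 2.576 × 3.957% = 10.193%; on $1,200,000 that is $122,316.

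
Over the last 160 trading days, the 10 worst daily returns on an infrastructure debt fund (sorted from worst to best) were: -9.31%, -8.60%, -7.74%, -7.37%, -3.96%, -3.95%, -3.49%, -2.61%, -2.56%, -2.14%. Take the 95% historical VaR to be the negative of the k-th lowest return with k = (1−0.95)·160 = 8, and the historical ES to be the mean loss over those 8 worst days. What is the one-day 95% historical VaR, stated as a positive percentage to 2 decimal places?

2.61%

k = 8; the 8th lowest return is -2.61%, so VaR = 2.61%.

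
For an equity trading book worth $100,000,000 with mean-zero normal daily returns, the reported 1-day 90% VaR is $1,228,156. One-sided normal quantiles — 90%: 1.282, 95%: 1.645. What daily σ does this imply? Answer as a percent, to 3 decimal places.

VaR as a fraction: $1,228,156 / $100,000,000 = 1.228%.
σ = VaR / z = 1.228% / 1.282 = 0.958%.

0.958%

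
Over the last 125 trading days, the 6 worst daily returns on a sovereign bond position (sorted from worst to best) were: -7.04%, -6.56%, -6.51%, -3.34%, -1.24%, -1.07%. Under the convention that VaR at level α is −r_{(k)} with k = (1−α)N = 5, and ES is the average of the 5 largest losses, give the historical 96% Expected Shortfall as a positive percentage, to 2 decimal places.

The 5 worst returns sum to -24.69%.
ES = −(-24.69%) / 5 = 4.938% ≈ 4.94%.

4.94%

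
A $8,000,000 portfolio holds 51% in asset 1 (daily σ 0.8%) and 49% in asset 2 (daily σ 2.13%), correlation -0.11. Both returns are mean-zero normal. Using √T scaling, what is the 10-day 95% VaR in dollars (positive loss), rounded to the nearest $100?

$448,600

σ_p = √(0.51²·0.8² + 0.49²·2.13² + 2·-0.11·0.51·0.49·0.8·2.13) = 1.078%.
σ_{10d} = 1.078% × √10 = 3.409%.
z(95%) = 1.645.
VaR = 1.645 × 3.409% = 5.608%; on $8,000,000 that is $448,640.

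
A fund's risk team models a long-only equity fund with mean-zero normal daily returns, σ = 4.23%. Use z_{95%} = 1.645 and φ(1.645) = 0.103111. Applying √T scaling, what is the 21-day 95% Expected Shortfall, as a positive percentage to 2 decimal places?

σ_{21d} = 4.23% × √21 = 19.384%.
ES multiplier = φ(z)/(1−α) = 0.103111/0.05 = 2.062.
ES = 19.384% × 2.062 = 39.970%.

39.97%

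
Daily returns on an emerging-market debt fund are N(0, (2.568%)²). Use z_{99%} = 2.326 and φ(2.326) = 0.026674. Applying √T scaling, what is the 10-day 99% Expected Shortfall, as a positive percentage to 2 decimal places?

21.66%

σ_{10d} = 2.568% × √10 = 8.121%.
ES multiplier = φ(z)/(1−α) = 0.026674/0.01 = 2.667.
ES = 8.121% × 2.667 = 21.659%.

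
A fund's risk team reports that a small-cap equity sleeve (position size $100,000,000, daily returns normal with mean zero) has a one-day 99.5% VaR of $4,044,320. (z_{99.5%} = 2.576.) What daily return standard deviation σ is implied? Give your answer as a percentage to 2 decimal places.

1.57%

VaR as a fraction: $4,044,320 / $100,000,000 = 4.044%.
σ = VaR / z = 4.044% / 2.576 = 1.570%.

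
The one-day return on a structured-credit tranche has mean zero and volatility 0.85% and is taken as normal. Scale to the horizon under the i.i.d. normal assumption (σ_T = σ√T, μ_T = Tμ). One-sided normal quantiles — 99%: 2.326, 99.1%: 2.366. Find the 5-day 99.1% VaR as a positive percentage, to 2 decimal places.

σ_{5d} = 0.85% × √5 = 1.901%.
VaR = 2.366 × 1.901% = 4.498%.

4.50%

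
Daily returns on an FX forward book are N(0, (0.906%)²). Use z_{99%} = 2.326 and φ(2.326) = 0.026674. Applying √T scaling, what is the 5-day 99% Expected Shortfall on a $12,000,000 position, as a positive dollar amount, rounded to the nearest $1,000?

σ_{5d} = 0.906% × √5 = 2.026%.
ES multiplier = φ(z)/(1−α) = 0.026674/0.01 = 2.667.
ES = 2.026% × 2.667 = 5.403%; on $12,000,000: $648,360.

$648,000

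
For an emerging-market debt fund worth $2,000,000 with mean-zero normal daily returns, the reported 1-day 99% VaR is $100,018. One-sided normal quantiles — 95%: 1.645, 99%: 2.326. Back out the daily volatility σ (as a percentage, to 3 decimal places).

2.150%

VaR as a fraction: $100,018 / $2,000,000 = 5.001%.
σ = VaR / z = 5.001% / 2.326 = 2.150%.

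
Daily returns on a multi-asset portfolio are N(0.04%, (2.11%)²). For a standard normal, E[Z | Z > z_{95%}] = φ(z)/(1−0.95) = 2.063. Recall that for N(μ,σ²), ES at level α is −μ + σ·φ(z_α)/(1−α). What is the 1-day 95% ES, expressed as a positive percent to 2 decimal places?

4.31%

ES = −(0.04%) + 2.11% × 2.063 = 4.313%.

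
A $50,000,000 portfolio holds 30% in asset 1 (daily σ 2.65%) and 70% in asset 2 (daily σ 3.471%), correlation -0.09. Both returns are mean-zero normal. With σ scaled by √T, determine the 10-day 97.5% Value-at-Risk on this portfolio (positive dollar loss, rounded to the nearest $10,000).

σ_p = √(0.3²·2.65² + 0.7²·3.471² + 2·-0.09·0.3·0.7·2.65·3.471) = 2.488%.
σ_{10d} = 2.488% × √10 = 7.868%.
z(97.5%) = 1.960.
VaR = 1.960 × 7.868% = 15.421%; on $50,000,000 that is $7,710,500.

$7,710,000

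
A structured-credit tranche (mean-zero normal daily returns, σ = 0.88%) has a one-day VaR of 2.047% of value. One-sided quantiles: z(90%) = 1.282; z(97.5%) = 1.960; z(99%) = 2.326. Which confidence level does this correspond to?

Implied z = VaR/σ = 2.047 / 0.88 = 2.326.
This matches z(99%) = 2.326.

99%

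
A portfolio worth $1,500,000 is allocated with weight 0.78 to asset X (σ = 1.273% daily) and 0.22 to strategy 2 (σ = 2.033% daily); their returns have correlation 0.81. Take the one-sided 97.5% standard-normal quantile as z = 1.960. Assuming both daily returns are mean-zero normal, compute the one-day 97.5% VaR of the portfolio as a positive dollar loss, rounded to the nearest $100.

$40,600

σ_p² = 0.78²·1.273² + 0.22²·2.033² + 2·0.81·0.78·0.22·1.273·2.033 = 1.9054 (%²).
σ_p = √1.9054 = 1.380%.
VaR = 1.960 × 1.380% = 2.705%; on $1,500,000 that is $40,575.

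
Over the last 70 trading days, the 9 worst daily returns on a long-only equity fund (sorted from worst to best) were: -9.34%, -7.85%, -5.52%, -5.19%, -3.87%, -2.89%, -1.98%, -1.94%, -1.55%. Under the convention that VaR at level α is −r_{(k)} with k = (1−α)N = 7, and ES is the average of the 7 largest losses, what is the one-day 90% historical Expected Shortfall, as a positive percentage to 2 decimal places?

The 7 worst returns sum to -36.64%.
ES = −(-36.64%) / 7 = 5.2342…% ≈ 5.23%.

5.23%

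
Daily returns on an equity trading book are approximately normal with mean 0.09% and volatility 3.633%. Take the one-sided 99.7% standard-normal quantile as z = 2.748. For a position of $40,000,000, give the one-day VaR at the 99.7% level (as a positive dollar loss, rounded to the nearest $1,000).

VaR = −μ + z·σ = −(0.09%) + 2.748 × 3.633% = 9.893%.
On $40,000,000: 0.09893 × $40,000,000 = $3,957,200.

$3,957,000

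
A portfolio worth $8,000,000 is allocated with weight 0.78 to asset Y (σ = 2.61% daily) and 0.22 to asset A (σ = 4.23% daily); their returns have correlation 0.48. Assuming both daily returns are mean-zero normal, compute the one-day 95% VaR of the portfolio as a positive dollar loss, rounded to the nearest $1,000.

$344,000

σ_p² = 0.78²·2.61² + 0.22²·4.23² + 2·0.48·0.78·0.22·2.61·4.23 = 6.8292 (%²).
σ_p = √6.8292 = 2.613%.
At 95%, z = 1.645.
VaR = 1.645 × 2.613% = 4.298%; on $8,000,000 that is $343,840.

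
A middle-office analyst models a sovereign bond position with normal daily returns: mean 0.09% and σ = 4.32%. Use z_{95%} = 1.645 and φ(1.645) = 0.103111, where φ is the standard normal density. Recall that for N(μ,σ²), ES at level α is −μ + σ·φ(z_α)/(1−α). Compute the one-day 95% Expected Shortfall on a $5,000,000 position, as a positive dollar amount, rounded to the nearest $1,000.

$441,000

Tail multiplier: φ(z)/(1−α) = 0.103111 / 0.05 = 2.062.
ES = −(0.09%) + 4.32% × 2.062 = 8.818%.
On $5,000,000: 0.08818 × $5,000,000 = $440,900.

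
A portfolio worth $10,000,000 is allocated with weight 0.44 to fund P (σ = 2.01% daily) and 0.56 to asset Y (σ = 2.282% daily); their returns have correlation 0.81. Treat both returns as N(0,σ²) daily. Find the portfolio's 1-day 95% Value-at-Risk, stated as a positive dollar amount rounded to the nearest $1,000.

σ_p² = 0.44²·2.01² + 0.56²·2.282² + 2·0.81·0.44·0.56·2.01·2.282 = 4.2462 (%²).
σ_p = √4.2462 = 2.061%.
At 95%, z = 1.645.
VaR = 1.645 × 2.061% = 3.390%; on $10,000,000 that is $339,000.

$339,000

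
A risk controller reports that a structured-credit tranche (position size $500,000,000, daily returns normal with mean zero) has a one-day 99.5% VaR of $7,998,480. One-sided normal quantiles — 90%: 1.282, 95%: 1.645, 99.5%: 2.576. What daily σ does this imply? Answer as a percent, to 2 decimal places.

VaR as a fraction: $7,998,480 / $500,000,000 = 1.600%.
σ = VaR / z = 1.600% / 2.576 = 0.621%.

0.62%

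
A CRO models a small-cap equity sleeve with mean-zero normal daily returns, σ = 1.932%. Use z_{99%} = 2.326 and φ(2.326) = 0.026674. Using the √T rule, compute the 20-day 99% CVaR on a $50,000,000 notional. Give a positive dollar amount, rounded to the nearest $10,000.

σ_{20d} = 1.932% × √20 = 8.640%.
ES multiplier = φ(z)/(1−α) = 0.026674/0.01 = 2.667.
ES = 8.640% × 2.667 = 23.043%; on $50,000,000: $11,521,500.

$11,520,000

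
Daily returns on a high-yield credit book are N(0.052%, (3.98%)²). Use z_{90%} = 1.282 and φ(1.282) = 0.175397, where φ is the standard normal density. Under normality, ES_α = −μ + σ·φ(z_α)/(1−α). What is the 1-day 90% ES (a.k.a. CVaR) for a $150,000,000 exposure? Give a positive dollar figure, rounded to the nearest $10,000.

$10,390,000

Tail multiplier: φ(z)/(1−α) = 0.175397 / 0.1 = 1.754.
ES = −(0.052%) + 3.98% × 1.754 = 6.929%.
On $150,000,000: 0.06929 × $150,000,000 = $10,393,500.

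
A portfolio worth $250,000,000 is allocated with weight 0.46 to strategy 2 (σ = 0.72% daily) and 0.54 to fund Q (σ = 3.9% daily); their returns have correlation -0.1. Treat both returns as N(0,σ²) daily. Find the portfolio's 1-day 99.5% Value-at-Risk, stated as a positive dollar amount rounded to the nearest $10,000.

$13,520,000

σ_p² = 0.46²·0.72² + 0.54²·3.9² + 2·-0.1·0.46·0.54·0.72·3.9 = 4.4054 (%²).
σ_p = √4.4054 = 2.099%.
At 99.5%, z = 2.576.
VaR = 2.576 × 2.099% = 5.407%; on $250,000,000 that is $13,517,500.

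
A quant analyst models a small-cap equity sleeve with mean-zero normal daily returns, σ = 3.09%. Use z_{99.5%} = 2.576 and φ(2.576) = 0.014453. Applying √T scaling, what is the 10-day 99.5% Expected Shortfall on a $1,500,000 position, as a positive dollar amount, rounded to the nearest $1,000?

σ_{10d} = 3.09% × √10 = 9.771%.
ES multiplier = φ(z)/(1−α) = 0.014453/0.005 = 2.891.
ES = 9.771% × 2.891 = 28.248%; on $1,500,000: $423,720.

$424,000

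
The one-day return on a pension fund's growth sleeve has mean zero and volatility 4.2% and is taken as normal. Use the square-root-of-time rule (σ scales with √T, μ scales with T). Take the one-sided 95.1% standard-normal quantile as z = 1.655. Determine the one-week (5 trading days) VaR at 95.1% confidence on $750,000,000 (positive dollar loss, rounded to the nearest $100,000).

$116,600,000

σ_{5d} = 4.2% × √5 = 9.391%.
VaR = 1.655 × 9.391% = 15.542%.
On $750,000,000: 0.15542 × $750,000,000 = $116,565,000.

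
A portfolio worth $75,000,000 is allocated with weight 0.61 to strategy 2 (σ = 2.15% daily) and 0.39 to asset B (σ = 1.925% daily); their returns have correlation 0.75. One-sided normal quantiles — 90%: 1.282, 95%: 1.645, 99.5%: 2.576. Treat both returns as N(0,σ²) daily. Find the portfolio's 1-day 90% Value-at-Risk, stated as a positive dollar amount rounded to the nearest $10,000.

σ_p² = 0.61²·2.15² + 0.39²·1.925² + 2·0.75·0.61·0.39·2.15·1.925 = 3.7606 (%²).
σ_p = √3.7606 = 1.939%.
VaR = 1.282 × 1.939% = 2.486%; on $75,000,000 that is $1,864,500.

$1,860,000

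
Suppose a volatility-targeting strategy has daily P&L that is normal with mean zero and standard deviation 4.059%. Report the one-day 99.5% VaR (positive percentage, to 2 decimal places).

10.46%

At 99.5% one-sided, z = 2.576.
VaR = z·σ = 2.576 × 4.059% = 10.456%.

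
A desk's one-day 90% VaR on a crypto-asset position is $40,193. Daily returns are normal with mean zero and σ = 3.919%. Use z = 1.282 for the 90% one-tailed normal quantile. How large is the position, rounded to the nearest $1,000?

VaR as a fraction of value: z·σ = 1.282 × 3.919% = 5.02416%.
Position = $40,193 / 0.0502416 = $799,995.

$800,000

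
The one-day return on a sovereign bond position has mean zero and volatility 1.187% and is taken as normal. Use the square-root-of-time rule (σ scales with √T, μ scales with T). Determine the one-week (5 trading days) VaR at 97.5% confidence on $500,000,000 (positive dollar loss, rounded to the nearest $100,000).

At 97.5%, z = 1.960.
σ_{5d} = 1.187% × √5 = 2.654%.
VaR = 1.960 × 2.654% = 5.202%.
On $500,000,000: 0.05202 × $500,000,000 = $26,010,000.

$26,000,000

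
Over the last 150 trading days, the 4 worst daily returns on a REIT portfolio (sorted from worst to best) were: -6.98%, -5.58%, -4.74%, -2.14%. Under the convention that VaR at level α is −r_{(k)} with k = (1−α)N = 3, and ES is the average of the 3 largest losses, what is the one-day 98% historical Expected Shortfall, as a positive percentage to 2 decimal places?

The 3 worst returns sum to -17.30%.
ES = −(-17.30%) / 3 = 5.7666…% ≈ 5.77%.

5.77%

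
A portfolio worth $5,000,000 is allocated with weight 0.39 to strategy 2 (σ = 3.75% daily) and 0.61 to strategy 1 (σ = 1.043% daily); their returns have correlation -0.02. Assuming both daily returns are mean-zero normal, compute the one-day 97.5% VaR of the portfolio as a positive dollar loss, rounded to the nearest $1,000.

σ_p² = 0.39²·3.75² + 0.61²·1.043² + 2·-0.02·0.39·0.61·3.75·1.043 = 2.5065 (%²).
σ_p = √2.5065 = 1.583%.
At 97.5%, z = 1.960.
VaR = 1.960 × 1.583% = 3.103%; on $5,000,000 that is $155,150.

$155,000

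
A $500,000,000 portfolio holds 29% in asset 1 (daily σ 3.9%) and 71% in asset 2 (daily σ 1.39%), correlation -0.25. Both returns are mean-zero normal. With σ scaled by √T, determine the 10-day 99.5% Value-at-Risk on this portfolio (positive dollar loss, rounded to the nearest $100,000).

$53,000,000

σ_p = √(0.29²·3.9² + 0.71²·1.39² + 2·-0.25·0.29·0.71·3.9·1.39) = 1.302%.
σ_{10d} = 1.302% × √10 = 4.117%.
z(99.5%) = 2.576.
VaR = 2.576 × 4.117% = 10.605%; on $500,000,000 that is $53,025,000.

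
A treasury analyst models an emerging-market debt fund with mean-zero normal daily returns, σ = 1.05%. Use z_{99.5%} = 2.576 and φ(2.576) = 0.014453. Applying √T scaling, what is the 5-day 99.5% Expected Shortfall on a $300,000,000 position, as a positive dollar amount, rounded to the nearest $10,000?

σ_{5d} = 1.05% × √5 = 2.348%.
ES multiplier = φ(z)/(1−α) = 0.014453/0.005 = 2.891.
ES = 2.348% × 2.891 = 6.788%; on $300,000,000: $20,364,000.

$20,360,000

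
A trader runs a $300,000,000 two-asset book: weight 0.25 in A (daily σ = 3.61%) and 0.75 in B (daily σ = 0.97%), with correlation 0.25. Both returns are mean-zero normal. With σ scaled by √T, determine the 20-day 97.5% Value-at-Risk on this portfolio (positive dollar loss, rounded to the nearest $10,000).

σ_p = √(0.25²·3.61² + 0.75²·0.97² + 2·0.25·0.25·0.75·3.61·0.97) = 1.293%.
σ_{20d} = 1.293% × √20 = 5.782%.
z(97.5%) = 1.960.
VaR = 1.960 × 5.782% = 11.333%; on $300,000,000 that is $33,999,000.

$34,000,000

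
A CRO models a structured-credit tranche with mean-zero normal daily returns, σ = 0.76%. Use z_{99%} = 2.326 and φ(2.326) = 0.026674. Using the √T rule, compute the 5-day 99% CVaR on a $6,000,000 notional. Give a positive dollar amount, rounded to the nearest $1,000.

σ_{5d} = 0.76% × √5 = 1.699%.
ES multiplier = φ(z)/(1−α) = 0.026674/0.01 = 2.667.
ES = 1.699% × 2.667 = 4.531%; on $6,000,000: $271,860.

$272,000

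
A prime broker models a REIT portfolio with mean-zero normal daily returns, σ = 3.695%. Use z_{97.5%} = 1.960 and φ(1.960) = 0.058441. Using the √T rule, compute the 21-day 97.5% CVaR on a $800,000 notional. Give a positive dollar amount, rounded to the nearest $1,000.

$317,000

σ_{21d} = 3.695% × √21 = 16.933%.
ES multiplier = φ(z)/(1−α) = 0.058441/0.025 = 2.338.
ES = 16.933% × 2.338 = 39.589%; on $800,000: $316,712.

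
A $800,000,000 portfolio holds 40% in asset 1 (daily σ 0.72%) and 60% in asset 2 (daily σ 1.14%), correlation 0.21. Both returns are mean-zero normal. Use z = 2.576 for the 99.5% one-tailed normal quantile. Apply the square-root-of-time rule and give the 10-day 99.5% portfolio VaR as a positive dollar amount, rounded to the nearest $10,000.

σ_p = √(0.4²·0.72² + 0.6²·1.14² + 2·0.21·0.4·0.6·0.72·1.14) = 0.796%.
σ_{10d} = 0.796% × √10 = 2.517%.
VaR = 2.576 × 2.517% = 6.484%; on $800,000,000 that is $51,872,000.

$51,870,000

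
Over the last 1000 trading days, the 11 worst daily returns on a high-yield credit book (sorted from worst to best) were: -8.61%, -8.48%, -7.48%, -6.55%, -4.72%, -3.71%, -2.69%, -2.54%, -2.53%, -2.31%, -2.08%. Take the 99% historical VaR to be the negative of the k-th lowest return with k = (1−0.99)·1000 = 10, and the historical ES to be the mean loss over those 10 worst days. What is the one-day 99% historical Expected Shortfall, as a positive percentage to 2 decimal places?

The 10 worst returns sum to -49.62%.
ES = −(-49.62%) / 10 = 4.962% ≈ 4.96%.

4.96%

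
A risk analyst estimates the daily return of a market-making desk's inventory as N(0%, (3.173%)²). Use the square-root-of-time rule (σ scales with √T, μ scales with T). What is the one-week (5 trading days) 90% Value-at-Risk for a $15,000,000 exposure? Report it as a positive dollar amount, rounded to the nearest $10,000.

At 90%, z = 1.282.
σ_{5d} = 3.173% × √5 = 7.095%.
VaR = 1.282 × 7.095% = 9.096%.
On $15,000,000: 0.09096 × $15,000,000 = $1,364,400.

$1,360,000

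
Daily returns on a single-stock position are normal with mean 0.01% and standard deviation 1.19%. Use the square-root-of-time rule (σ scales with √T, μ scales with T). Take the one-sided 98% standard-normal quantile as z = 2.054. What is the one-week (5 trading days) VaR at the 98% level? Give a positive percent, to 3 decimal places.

5.416%

σ_{5d} = 1.19% × √5 = 2.661%; μ_{5d} = 5 × 0.01% = 0.050%.
VaR = −(0.050%) + 2.054 × 2.661% = 5.416%.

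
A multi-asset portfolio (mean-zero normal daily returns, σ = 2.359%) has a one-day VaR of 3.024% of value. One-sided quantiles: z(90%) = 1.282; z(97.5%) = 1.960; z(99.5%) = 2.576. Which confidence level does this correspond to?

Implied z = VaR/σ = 3.024 / 2.359 = 1.282.
This matches z(90%) = 1.282.

90%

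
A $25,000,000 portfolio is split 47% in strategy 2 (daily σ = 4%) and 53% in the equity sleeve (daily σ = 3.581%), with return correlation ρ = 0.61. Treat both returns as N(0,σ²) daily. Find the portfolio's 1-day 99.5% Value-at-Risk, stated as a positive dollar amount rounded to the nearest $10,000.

σ_p² = 0.47²·4² + 0.53²·3.581² + 2·0.61·0.47·0.53·4·3.581 = 11.4896 (%²).
σ_p = √11.4896 = 3.390%.
At 99.5%, z = 2.576.
VaR = 2.576 × 3.390% = 8.733%; on $25,000,000 that is $2,183,250.

$2,180,000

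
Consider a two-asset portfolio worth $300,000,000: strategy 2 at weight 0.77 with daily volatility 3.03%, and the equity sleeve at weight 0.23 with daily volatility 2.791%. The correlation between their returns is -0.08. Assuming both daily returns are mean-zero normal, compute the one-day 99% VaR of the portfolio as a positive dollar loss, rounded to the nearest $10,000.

σ_p² = 0.77²·3.03² + 0.23²·2.791² + 2·-0.08·0.77·0.23·3.03·2.791 = 5.6158 (%²).
σ_p = √5.6158 = 2.370%.
At 99%, z = 2.326.
VaR = 2.326 × 2.370% = 5.513%; on $300,000,000 that is $16,539,000.

$16,540,000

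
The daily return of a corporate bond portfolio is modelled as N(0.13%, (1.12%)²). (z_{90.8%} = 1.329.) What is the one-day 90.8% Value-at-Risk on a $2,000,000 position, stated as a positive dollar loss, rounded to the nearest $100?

VaR = −μ + z·σ = −(0.13%) + 1.329 × 1.12% = 1.358%.
On $2,000,000: 0.01358 × $2,000,000 = $27,160.

$27,200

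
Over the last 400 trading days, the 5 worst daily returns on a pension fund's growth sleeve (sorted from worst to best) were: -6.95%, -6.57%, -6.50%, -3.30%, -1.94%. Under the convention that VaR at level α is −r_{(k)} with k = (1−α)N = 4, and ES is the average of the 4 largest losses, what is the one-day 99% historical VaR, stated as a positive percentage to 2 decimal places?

k = 4; the 4th lowest return is -3.30%, so VaR = 3.30%.

3.30%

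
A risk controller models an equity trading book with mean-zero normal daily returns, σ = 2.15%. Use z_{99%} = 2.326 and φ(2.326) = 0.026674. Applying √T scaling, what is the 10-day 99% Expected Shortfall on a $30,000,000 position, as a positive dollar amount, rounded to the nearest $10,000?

σ_{10d} = 2.15% × √10 = 6.799%.
ES multiplier = φ(z)/(1−α) = 0.026674/0.01 = 2.667.
ES = 6.799% × 2.667 = 18.133%; on $30,000,000: $5,439,900.

$5,440,000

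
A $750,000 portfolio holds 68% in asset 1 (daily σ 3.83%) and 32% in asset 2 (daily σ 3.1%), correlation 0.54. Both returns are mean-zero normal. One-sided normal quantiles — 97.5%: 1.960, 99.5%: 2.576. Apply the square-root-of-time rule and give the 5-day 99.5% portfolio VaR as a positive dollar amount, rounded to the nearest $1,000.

σ_p = √(0.68²·3.83² + 0.32²·3.1² + 2·0.54·0.68·0.32·3.83·3.1) = 3.249%.
σ_{5d} = 3.249% × √5 = 7.265%.
VaR = 2.576 × 7.265% = 18.715%; on $750,000 that is $140,362.

$140,000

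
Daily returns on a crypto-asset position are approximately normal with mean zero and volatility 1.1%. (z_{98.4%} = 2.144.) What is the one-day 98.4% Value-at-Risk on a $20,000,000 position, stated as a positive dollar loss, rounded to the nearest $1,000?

$472,000

VaR = z·σ = 2.144 × 1.1% = 2.358%.
On $20,000,000: 0.02358 × $20,000,000 = $471,600.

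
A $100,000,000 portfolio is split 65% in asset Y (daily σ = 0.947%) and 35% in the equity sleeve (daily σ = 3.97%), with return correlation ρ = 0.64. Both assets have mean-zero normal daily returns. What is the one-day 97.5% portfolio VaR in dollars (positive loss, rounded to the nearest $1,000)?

$3,616,000

σ_p² = 0.65²·0.947² + 0.35²·3.97² + 2·0.64·0.65·0.35·0.947·3.97 = 3.4044 (%²).
σ_p = √3.4044 = 1.845%.
At 97.5%, z = 1.960.
VaR = 1.960 × 1.845% = 3.616%; on $100,000,000 that is $3,616,000.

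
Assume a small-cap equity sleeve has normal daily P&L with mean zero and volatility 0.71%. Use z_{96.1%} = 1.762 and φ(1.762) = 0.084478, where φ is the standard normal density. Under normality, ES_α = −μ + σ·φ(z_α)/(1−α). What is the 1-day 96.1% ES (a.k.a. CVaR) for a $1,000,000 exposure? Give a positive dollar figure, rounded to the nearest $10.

$15,380

Tail multiplier: φ(z)/(1−α) = 0.084478 / 0.039 = 2.166.
ES = 0.71% × 2.166 = 1.538%.
On $1,000,000: 0.01538 × $1,000,000 = $15,380.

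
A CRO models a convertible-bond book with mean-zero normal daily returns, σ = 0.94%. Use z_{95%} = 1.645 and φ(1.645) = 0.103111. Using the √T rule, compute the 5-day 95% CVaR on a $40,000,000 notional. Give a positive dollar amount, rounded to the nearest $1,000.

$1,734,000

σ_{5d} = 0.94% × √5 = 2.102%.
ES multiplier = φ(z)/(1−α) = 0.103111/0.05 = 2.062.
ES = 2.102% × 2.062 = 4.334%; on $40,000,000: $1,733,600.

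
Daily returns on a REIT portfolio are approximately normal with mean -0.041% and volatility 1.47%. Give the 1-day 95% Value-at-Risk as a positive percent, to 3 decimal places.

2.459%

At 95% one-sided, z = 1.645.
VaR = −μ + z·σ = −(-0.041%) + 1.645 × 1.47% = 2.459%.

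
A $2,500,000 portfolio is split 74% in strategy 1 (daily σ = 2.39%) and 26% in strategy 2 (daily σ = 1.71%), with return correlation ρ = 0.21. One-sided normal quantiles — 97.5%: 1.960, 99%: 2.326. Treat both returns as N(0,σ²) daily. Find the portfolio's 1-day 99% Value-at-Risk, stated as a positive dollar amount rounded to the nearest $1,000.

σ_p² = 0.74²·2.39² + 0.26²·1.71² + 2·0.21·0.74·0.26·2.39·1.71 = 3.6559 (%²).
σ_p = √3.6559 = 1.912%.
VaR = 2.326 × 1.912% = 4.447%; on $2,500,000 that is $111,175.

$111,000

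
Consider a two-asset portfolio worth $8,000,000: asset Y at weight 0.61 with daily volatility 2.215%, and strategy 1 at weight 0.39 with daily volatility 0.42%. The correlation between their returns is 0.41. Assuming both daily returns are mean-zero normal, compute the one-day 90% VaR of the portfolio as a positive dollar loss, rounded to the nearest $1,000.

σ_p² = 0.61²·2.215² + 0.39²·0.42² + 2·0.41·0.61·0.39·2.215·0.42 = 2.0339 (%²).
σ_p = √2.0339 = 1.426%.
At 90%, z = 1.282.
VaR = 1.282 × 1.426% = 1.828%; on $8,000,000 that is $146,240.

$146,000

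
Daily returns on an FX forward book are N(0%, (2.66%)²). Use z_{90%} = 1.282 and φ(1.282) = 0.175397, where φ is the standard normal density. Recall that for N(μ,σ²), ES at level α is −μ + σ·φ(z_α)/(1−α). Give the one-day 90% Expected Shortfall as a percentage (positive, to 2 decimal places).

Tail multiplier: φ(z)/(1−α) = 0.175397 / 0.1 = 1.754.
ES = 2.66% × 1.754 = 4.666%.

4.67%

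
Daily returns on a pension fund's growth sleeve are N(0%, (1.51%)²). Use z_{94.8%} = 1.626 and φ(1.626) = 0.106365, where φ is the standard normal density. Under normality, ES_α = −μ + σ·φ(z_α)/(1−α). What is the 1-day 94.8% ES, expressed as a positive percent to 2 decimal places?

3.09%

Tail multiplier: φ(z)/(1−α) = 0.106365 / 0.052 = 2.045.
ES = 1.51% × 2.045 = 3.088%.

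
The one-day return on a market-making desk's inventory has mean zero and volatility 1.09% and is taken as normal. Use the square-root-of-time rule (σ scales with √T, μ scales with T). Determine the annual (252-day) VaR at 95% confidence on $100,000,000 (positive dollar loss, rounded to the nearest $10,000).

$28,460,000

At 95%, z = 1.645.
σ_{252d} = 1.09% × √252 = 17.303%.
VaR = 1.645 × 17.303% = 28.463%.
On $100,000,000: 0.28463 × $100,000,000 = $28,463,000.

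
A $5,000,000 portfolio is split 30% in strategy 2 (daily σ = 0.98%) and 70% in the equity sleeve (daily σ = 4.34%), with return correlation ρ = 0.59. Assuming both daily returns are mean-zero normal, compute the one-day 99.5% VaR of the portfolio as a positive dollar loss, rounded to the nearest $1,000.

$415,000

σ_p² = 0.3²·0.98² + 0.7²·4.34² + 2·0.59·0.3·0.7·0.98·4.34 = 10.3698 (%²).
σ_p = √10.3698 = 3.220%.
At 99.5%, z = 2.576.
VaR = 2.576 × 3.220% = 8.295%; on $5,000,000 that is $414,750.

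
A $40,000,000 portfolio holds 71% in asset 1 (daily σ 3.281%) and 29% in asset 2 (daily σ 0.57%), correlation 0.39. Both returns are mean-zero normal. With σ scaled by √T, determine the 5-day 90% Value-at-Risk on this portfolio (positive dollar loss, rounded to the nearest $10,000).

σ_p = √(0.71²·3.281² + 0.29²·0.57² + 2·0.39·0.71·0.29·3.281·0.57) = 2.399%.
σ_{5d} = 2.399% × √5 = 5.364%.
z(90%) = 1.282.
VaR = 1.282 × 5.364% = 6.877%; on $40,000,000 that is $2,750,800.

$2,750,000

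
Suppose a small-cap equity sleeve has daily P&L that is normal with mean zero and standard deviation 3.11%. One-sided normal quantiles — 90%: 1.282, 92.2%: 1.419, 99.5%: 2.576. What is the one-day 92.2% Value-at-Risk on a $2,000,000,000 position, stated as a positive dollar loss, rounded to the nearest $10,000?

VaR = z·σ = 1.419 × 3.11% = 4.413%.
On $2,000,000,000: 0.04413 × $2,000,000,000 = $88,260,000.

$88,260,000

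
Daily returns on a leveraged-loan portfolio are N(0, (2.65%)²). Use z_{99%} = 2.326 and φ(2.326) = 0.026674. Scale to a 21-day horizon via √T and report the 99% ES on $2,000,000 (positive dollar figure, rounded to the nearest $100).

σ_{21d} = 2.65% × √21 = 12.144%.
ES multiplier = φ(z)/(1−α) = 0.026674/0.01 = 2.667.
ES = 12.144% × 2.667 = 32.388%; on $2,000,000: $647,760.

$647,800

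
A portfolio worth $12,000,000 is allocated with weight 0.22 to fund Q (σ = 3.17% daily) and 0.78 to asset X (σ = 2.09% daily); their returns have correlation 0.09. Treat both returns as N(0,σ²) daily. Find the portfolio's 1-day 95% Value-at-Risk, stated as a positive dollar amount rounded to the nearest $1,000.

σ_p² = 0.22²·3.17² + 0.78²·2.09² + 2·0.09·0.22·0.78·3.17·2.09 = 3.3486 (%²).
σ_p = √3.3486 = 1.830%.
At 95%, z = 1.645.
VaR = 1.645 × 1.830% = 3.010%; on $12,000,000 that is $361,200.

$361,000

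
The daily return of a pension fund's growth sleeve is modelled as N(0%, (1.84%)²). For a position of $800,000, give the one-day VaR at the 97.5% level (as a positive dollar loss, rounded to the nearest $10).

$28,850

At 97.5% one-sided, z = 1.960.
VaR = z·σ = 1.960 × 1.84% = 3.606%.
On $800,000: 0.03606 × $800,000 = $28,848.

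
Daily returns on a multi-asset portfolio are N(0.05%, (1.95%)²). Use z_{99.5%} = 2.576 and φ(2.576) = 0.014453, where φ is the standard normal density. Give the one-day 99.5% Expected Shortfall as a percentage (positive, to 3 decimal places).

5.587%

Tail multiplier: φ(z)/(1−α) = 0.014453 / 0.005 = 2.891.
ES = −(0.05%) + 1.95% × 2.891 = 5.587%.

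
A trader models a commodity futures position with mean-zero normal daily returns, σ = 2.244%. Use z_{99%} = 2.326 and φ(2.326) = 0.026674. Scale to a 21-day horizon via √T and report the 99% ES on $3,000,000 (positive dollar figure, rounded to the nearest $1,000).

σ_{21d} = 2.244% × √21 = 10.283%.
ES multiplier = φ(z)/(1−α) = 0.026674/0.01 = 2.667.
ES = 10.283% × 2.667 = 27.425%; on $3,000,000: $822,750.

$823,000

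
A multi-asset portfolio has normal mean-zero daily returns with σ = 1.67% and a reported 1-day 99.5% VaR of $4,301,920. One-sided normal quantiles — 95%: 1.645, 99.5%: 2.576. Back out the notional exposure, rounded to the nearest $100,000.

$100,000,000

VaR as a fraction of value: z·σ = 2.576 × 1.67% = 4.30192%.
Position = $4,301,920 / 0.0430192 = $100,000,000.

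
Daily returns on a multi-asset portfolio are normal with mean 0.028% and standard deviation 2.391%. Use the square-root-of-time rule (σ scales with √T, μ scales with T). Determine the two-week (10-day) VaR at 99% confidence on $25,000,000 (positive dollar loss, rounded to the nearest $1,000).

At 99%, z = 2.326.
σ_{10d} = 2.391% × √10 = 7.561%; μ_{10d} = 10 × 0.028% = 0.280%.
VaR = −(0.280%) + 2.326 × 7.561% = 17.307%.
On $25,000,000: 0.17307 × $25,000,000 = $4,326,750.

$4,327,000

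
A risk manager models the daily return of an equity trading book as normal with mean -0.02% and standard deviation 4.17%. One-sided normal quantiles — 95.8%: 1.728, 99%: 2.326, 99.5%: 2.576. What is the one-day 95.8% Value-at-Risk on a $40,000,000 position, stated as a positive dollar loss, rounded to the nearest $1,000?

$2,890,000

VaR = −μ + z·σ = −(-0.02%) + 1.728 × 4.17% = 7.226%.
On $40,000,000: 0.07226 × $40,000,000 = $2,890,400.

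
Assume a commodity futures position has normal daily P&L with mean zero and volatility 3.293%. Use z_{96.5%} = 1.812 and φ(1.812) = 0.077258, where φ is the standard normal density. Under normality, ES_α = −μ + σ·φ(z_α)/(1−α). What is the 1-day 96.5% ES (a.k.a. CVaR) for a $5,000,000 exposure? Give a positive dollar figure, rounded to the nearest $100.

$363,400

Tail multiplier: φ(z)/(1−α) = 0.077258 / 0.035 = 2.207.
ES = 3.293% × 2.207 = 7.268%.
On $5,000,000: 0.07268 × $5,000,000 = $363,400.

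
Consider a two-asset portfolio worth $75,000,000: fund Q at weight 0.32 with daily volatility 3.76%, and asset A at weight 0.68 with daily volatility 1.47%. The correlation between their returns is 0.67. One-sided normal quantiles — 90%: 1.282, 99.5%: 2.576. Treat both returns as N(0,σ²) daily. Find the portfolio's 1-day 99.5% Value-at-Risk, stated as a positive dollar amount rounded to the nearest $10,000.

σ_p² = 0.32²·3.76² + 0.68²·1.47² + 2·0.67·0.32·0.68·3.76·1.47 = 4.0585 (%²).
σ_p = √4.0585 = 2.015%.
VaR = 2.576 × 2.015% = 5.191%; on $75,000,000 that is $3,893,250.

$3,890,000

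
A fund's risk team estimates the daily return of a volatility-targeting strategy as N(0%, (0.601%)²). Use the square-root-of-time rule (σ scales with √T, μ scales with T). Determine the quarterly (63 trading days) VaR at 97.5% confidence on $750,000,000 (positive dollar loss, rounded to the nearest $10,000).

At 97.5%, z = 1.960.
σ_{63d} = 0.601% × √63 = 4.770%.
VaR = 1.960 × 4.770% = 9.349%.
On $750,000,000: 0.09349 × $750,000,000 = $70,117,500.

$70,120,000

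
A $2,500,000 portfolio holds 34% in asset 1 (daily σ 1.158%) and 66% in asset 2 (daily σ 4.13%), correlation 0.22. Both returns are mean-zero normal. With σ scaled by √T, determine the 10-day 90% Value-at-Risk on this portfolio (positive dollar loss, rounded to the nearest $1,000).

σ_p = √(0.34²·1.158² + 0.66²·4.13² + 2·0.22·0.34·0.66·1.158·4.13) = 2.839%.
σ_{10d} = 2.839% × √10 = 8.978%.
z(90%) = 1.282.
VaR = 1.282 × 8.978% = 11.510%; on $2,500,000 that is $287,750.

$288,000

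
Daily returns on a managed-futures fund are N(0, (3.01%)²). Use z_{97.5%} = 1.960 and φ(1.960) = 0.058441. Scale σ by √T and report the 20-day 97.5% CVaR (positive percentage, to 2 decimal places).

31.47%

σ_{20d} = 3.01% × √20 = 13.461%.
ES multiplier = φ(z)/(1−α) = 0.058441/0.025 = 2.338.
ES = 13.461% × 2.338 = 31.472%.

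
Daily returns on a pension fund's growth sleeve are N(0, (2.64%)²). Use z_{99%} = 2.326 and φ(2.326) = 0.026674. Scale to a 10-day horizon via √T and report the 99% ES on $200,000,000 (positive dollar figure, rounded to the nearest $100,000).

σ_{10d} = 2.64% × √10 = 8.348%.
ES multiplier = φ(z)/(1−α) = 0.026674/0.01 = 2.667.
ES = 8.348% × 2.667 = 22.264%; on $200,000,000: $44,528,000.

$44,500,000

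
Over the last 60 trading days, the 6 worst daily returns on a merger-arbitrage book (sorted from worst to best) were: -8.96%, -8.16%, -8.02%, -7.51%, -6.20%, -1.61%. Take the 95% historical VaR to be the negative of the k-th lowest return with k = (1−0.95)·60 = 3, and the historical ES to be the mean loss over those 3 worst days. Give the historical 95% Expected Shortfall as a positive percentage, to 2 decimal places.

8.38%

The 3 worst returns sum to -25.14%.
ES = −(-25.14%) / 3 = 8.38%.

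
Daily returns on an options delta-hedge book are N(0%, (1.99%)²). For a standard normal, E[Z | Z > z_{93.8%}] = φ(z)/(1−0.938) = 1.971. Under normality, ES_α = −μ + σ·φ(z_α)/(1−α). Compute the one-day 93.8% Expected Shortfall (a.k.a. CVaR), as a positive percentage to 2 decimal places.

3.92%

ES = 1.99% × 1.971 = 3.922%.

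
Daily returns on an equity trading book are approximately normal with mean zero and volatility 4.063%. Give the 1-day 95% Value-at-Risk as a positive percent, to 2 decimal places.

6.68%

At 95% one-sided, z = 1.645.
VaR = z·σ = 1.645 × 4.063% = 6.684%.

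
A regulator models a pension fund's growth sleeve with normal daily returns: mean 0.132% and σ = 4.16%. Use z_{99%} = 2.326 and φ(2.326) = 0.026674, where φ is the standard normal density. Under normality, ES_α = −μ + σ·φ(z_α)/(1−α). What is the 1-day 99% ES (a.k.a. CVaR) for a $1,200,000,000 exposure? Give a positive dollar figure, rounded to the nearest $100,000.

$131,600,000

Tail multiplier: φ(z)/(1−α) = 0.026674 / 0.01 = 2.667.
ES = −(0.132%) + 4.16% × 2.667 = 10.963%.
On $1,200,000,000: 0.10963 × $1,200,000,000 = $131,556,000.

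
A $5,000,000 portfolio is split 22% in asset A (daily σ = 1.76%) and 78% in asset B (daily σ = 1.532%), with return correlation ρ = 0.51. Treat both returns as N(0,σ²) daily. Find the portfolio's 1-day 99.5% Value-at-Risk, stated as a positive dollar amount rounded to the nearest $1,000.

σ_p² = 0.22²·1.76² + 0.78²·1.532² + 2·0.51·0.22·0.78·1.76·1.532 = 2.0498 (%²).
σ_p = √2.0498 = 1.432%.
At 99.5%, z = 2.576.
VaR = 2.576 × 1.432% = 3.689%; on $5,000,000 that is $184,450.

$184,000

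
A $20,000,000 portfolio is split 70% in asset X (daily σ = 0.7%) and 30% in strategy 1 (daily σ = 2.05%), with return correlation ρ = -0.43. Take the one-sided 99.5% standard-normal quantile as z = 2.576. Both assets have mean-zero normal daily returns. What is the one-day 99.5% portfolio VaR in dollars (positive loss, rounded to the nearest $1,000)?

σ_p² = 0.7²·0.7² + 0.3²·2.05² + 2·-0.43·0.7·0.3·0.7·2.05 = 0.3592 (%²).
σ_p = √0.3592 = 0.599%.
VaR = 2.576 × 0.599% = 1.543%; on $20,000,000 that is $308,600.

$309,000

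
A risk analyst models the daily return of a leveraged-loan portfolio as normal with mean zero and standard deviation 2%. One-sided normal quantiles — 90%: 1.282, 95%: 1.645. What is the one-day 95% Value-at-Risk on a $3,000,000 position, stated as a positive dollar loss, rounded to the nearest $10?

$98,700

VaR = z·σ = 1.645 × 2% = 3.290%.
On $3,000,000: 0.03290 × $3,000,000 = $98,700.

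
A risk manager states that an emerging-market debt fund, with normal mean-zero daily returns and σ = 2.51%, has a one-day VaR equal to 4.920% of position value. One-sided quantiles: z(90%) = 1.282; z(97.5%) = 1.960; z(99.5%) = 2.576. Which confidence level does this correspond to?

Implied z = VaR/σ = 4.920 / 2.51 = 1.960.
This matches z(97.5%) = 1.960.

97.5%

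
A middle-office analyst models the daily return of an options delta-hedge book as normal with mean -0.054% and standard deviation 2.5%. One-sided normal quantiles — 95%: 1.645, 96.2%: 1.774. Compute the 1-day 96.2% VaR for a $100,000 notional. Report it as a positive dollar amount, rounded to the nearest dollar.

VaR = −μ + z·σ = −(-0.054%) + 1.774 × 2.5% = 4.489%.
On $100,000: 0.04489 × $100,000 = $4,489.

$4,489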